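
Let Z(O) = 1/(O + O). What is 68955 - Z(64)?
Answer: 8826239/128 ≈ 68955.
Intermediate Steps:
Z(O) = 1/(2*O)
68955 - Z(64) = 68955 - 1/(2*64) = 68955 - 1*1/128 = 68955 - 1/128 = 8826239/128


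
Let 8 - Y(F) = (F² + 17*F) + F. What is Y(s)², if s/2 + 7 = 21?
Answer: 1638400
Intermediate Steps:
s = 28 (s = -14 + 2*21 = -14 + 42 = 28)
Y(F) = 8 - F² - 18*F (Y(F) = 8 - ((F² + 17*F) + F) = 8 - (F² + 18*F) = 8 + (-F² - 18*F) = 8 - F² - 18*F)
Y(s)² = (8 - 1*28² - 18*28)² = (8 - 1*784 - 504)² = (8 - 784 - 504)² = (-1280)² = 1638400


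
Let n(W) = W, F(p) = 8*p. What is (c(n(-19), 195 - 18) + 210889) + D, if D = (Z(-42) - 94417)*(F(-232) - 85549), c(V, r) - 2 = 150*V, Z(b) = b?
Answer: 8256396936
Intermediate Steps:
c(V, r) = 2 + 150*V
D = 8256188895 (D = (-42 - 94417)*(8*(-232) - 85549) = -94459*(-1856 - 85549) = -94459*(-87405) = 8256188895)
(c(n(-19), 195 - 18) + 210889) + D = ((2 + 150*(-19)) + 210889) + 8256188895 = ((2 - 2850) + 210889) + 8256188895 = (-2848 + 210889) + 8256188895 = 208041 + 8256188895 = 8256396936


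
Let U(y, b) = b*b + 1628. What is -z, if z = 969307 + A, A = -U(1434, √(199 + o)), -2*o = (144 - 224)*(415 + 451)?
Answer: -932840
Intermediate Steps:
o = 34640 (o = -(144 - 224)*(415 + 451)/2 = -(-40)*866 = -½*(-69280) = 34640)
U(y, b) = 1628 + b² (U(y, b) = b² + 1628 = 1628 + b²)
A = -36467 (A = -(1628 + (√(199 + 34640))²) = -(1628 + (√34839)²) = -(1628 + (21*√79)²) = -(1628 + 34839) = -1*36467 = -36467)
z = 932840 (z = 969307 - 36467 = 932840)
-z = -1*932840 = -932840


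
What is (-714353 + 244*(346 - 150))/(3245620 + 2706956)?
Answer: -666529/5952576 ≈ -0.11197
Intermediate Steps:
(-714353 + 244*(346 - 150))/(3245620 + 2706956) = (-714353 + 244*196)/5952576 = (-714353 + 47824)*(1/5952576) = -666529*1/5952576 = -666529/5952576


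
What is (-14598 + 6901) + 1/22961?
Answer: -176730816/22961 ≈ -7697.0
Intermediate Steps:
(-14598 + 6901) + 1/22961 = -7697 + 1/22961 = -176730816/22961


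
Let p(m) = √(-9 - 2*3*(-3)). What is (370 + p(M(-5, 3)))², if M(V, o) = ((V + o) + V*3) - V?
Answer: 139129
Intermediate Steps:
M(V, o) = o + 3*V (M(V, o) = ((V + o) + 3*V) - V = (o + 4*V) - V = o + 3*V)
p(m) = 3 (p(m) = √(-9 - 6*(-3)) = √(-9 + 18) = √9 = 3)
(370 + p(M(-5, 3)))² = (370 + 3)² = 373² = 139129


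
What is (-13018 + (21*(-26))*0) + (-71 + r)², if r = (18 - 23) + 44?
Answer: -11994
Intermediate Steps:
r = 39 (r = -5 + 44 = 39)
(-13018 + (21*(-26))*0) + (-71 + r)² = (-13018 + (21*(-26))*0) + (-71 + 39)² = (-13018 - 546*0) + (-32)² = (-13018 + 0) + 1024 = -13018 + 1024 = -11994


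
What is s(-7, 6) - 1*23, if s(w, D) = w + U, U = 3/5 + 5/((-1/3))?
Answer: -222/5 ≈ -44.400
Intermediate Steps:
U = -72/5 (U = 3*(1/5) + 5/((-1*1/3)) = 3/5 + 5/(-1/3) = 3/5 + 5*(-3) = 3/5 - 15 = -72/5 ≈ -14.400)
s(w, D) = -72/5 + w (s(w, D) = w - 72/5 = -72/5 + w)
s(-7, 6) - 1*23 = (-72/5 - 7) - 1*23 = -107/5 - 23 = -222/5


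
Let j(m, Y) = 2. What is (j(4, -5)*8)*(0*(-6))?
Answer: 0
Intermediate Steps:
(j(4, -5)*8)*(0*(-6)) = (2*8)*(0*(-6)) = 16*0 = 0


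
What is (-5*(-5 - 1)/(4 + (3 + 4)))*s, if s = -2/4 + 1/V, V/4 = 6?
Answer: -5/4 ≈ -1.2500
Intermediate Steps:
V = 24 (V = 4*6 = 24)
s = -11/24 (s = -2/4 + 1/24 = -2*¼ + 1*(1/24) = -½ + 1/24 = -11/24 ≈ -0.45833)
(-5*(-5 - 1)/(4 + (3 + 4)))*s = -5*(-5 - 1)/(4 + (3 + 4))*(-11/24) = -(-30)/(4 + 7)*(-11/24) = -(-30)/11*(-11/24) = -5*(-6/11)*(-11/24) = (30/11)*(-11/24) = -5/4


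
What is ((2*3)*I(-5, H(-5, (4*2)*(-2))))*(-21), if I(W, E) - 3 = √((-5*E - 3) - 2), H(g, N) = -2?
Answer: -378 - 126*√5 ≈ -659.74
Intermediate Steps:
I(W, E) = 3 + √(-5 - 5*E) (I(W, E) = 3 + √((-5*E - 3) - 2) = 3 + √((-3 - 5*E) - 2) = 3 + √(-5 - 5*E))
((2*3)*I(-5, H(-5, (4*2)*(-2))))*(-21) = ((2*3)*(3 + √(-5 - 5*(-2))))*(-21) = (6*(3 + √(-5 + 10)))*(-21) = (6*(3 + √5))*(-21) = (18 + 6*√5)*(-21) = -378 - 126*√5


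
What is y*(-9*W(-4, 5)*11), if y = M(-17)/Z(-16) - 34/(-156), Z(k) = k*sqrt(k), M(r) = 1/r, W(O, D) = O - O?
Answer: 0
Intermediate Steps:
W(O, D) = 0
Z(k) = k**(3/2)
y = 17/78 - I/1088 (y = 1/((-17)*((-16)**(3/2))) - 34/(-156) = -I/64/17 - 34*(-1/156) = -I/1088 + 17/78 = 17/78 - I/1088 ≈ 0.21795 - 0.00091912*I)
y*(-9*W(-4, 5)*11) = (17/78 - I/1088)*(-9*0*11) = (17/78 - I/1088)*(0*11) = (17/78 - I/1088)*0 = 0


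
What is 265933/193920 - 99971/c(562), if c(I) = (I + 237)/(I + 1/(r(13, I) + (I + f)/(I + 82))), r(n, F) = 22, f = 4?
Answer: -794744546276831/11301567360 ≈ -70322.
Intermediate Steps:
c(I) = (237 + I)/(I + 1/(22 + (4 + I)/(82 + I))) (c(I) = (I + 237)/(I + 1/(22 + (I + 4)/(I + 82))) = (237 + I)/(I + 1/(22 + (4 + I)/(82 + I))))
265933/193920 - 99971/c(562) = 265933/193920 - 99971*(82 + 23*562**2 + 1809*562)/(428496 + 23*562**2 + 7259*562) = 265933*(1/193920) - 99971*(82 + 23*315844 + 1016658)/(428496 + 23*315844 + 4079558) = 2633/1920 - 99971*(82 + 7264412 + 1016658)/(428496 + 7264412 + 4079558) = 2633/1920 - 99971/(11772466/8281152) = 2633/1920 - 99971/((1/8281152)*11772466) = 2633/1920 - 99971/5886233/4140576 = 2633/1920 - 99971*4140576/5886233 = 2633/1920 - 413937523296/5886233 = -794744546276831/11301567360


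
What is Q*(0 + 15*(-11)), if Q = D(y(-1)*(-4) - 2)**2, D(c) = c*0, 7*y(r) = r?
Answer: 0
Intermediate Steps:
y(r) = r/7
D(c) = 0
Q = 0 (Q = 0**2 = 0)
Q*(0 + 15*(-11)) = 0*(0 + 15*(-11)) = 0*(0 - 165) = 0*(-165) = 0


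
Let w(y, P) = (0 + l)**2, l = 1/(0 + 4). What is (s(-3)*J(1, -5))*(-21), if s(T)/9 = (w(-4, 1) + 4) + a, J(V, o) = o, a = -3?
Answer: 16065/16 ≈ 1004.1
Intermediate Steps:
l = 1/4 ≈ 0.25000
w(y, P) = 1/16 (w(y, P) = (0 + 1/4)**2 = (1/4)**2 = 1/16)
s(T) = 153/16 (s(T) = 9*((1/16 + 4) - 3) = 9*(65/16 - 3) = 9*(17/16) = 153/16)
(s(-3)*J(1, -5))*(-21) = ((153/16)*(-5))*(-21) = -765/16*(-21) = 16065/16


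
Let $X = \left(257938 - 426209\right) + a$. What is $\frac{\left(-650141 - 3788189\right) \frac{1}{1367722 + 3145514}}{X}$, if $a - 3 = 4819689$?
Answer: $- \frac{170705}{807421565706} \approx -2.1142 \cdot 10^{-7}$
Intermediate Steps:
$a = 4819692$ ($a = 3 + 4819689 = 4819692$)
$X = 4651421$ ($X = \left(257938 - 426209\right) + 4819692 = -168271 + 4819692 = 4651421$)
$\frac{\left(-650141 - 3788189\right) \frac{1}{1367722 + 3145514}}{X} = \frac{\left(-650141 - 3788189\right) \frac{1}{1367722 + 3145514}}{4651421} = - \frac{4438330}{4513236} \cdot \frac{1}{4651421} = \left(-4438330\right) \frac{1}{4513236} \cdot \frac{1}{4651421} = \left(- \frac{170705}{173586}\right) \frac{1}{4651421} = - \frac{170705}{807421565706}$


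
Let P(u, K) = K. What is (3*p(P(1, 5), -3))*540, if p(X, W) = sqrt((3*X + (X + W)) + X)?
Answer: 1620*sqrt(22) ≈ 7598.5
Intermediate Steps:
p(X, W) = sqrt(W + 5*X) (p(X, W) = sqrt((3*X + (W + X)) + X) = sqrt((W + 4*X) + X) = sqrt(W + 5*X))
(3*p(P(1, 5), -3))*540 = (3*sqrt(-3 + 5*5))*540 = (3*sqrt(-3 + 25))*540 = (3*sqrt(22))*540 = 1620*sqrt(22)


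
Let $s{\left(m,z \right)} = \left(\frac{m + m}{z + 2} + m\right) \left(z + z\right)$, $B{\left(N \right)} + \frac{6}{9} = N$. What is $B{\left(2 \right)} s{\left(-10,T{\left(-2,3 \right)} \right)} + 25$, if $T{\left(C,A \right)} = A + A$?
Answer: $-175$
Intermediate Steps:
$T{\left(C,A \right)} = 2 A$
$B{\left(N \right)} = - \frac{2}{3} + N$
$s{\left(m,z \right)} = 2 z \left(m + \frac{2 m}{2 + z}\right)$ ($s{\left(m,z \right)} = \left(\frac{2 m}{2 + z} + m\right) 2 z = \left(m + \frac{2 m}{2 + z}\right) 2 z = 2 z \left(m + \frac{2 m}{2 + z}\right)$)
$B{\left(2 \right)} s{\left(-10,T{\left(-2,3 \right)} \right)} + 25 = \left(- \frac{2}{3} + 2\right) 2 \left(-10\right) 2 \cdot 3 \frac{1}{2 + 2 \cdot 3} \left(4 + 2 \cdot 3\right) + 25 = \frac{4 \cdot 2 \left(-10\right) 6 \frac{1}{2 + 6} \left(4 + 6\right)}{3} + 25 = \frac{4 \cdot 2 \left(-10\right) 6 \cdot \frac{1}{8} \cdot 10}{3} + 25 = \frac{4}{3} \left(-150\right) + 25 = -200 + 25 = -175$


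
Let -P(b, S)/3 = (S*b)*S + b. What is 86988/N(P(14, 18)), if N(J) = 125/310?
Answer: 5393256/25 ≈ 2.1573e+5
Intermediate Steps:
P(b, S) = -3*b - 3*b*S² (P(b, S) = -3*((S*b)*S + b) = -3*(b*S² + b) = -3*(b + b*S²) = -3*b - 3*b*S²)
N(J) = 25/62 (N(J) = 125*(1/310) = 25/62)
86988/N(P(14, 18)) = 86988/(25/62) = 86988*(62/25) = 5393256/25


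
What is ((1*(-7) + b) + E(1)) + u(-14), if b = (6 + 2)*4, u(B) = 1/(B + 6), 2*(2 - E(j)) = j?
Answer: 211/8 ≈ 26.375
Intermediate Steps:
E(j) = 2 - j/2
u(B) = 1/(6 + B)
b = 32 (b = 8*4 = 32)
((1*(-7) + b) + E(1)) + u(-14) = ((1*(-7) + 32) + (2 - 1/2*1)) + 1/(6 - 14) = ((-7 + 32) + (2 - 1/2)) + 1/(-8) = (25 + 3/2) - 1/8 = 53/2 - 1/8 = 211/8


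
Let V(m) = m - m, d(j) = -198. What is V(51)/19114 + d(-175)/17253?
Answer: -22/1917 ≈ -0.011476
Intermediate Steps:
V(m) = 0
V(51)/19114 + d(-175)/17253 = 0/19114 - 198/17253 = 0*(1/19114) - 198*1/17253 = 0 - 22/1917 = -22/1917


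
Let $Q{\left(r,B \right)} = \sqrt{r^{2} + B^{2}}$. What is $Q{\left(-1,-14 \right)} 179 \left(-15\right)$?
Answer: $- 2685 \sqrt{197} \approx -37686.0$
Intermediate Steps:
$Q{\left(r,B \right)} = \sqrt{B^{2} + r^{2}}$
$Q{\left(-1,-14 \right)} 179 \left(-15\right) = \sqrt{\left(-14\right)^{2} + \left(-1\right)^{2}} \cdot 179 \left(-15\right) = \sqrt{196 + 1} \cdot 179 \left(-15\right) = \sqrt{197} \cdot 179 \left(-15\right) = 179 \sqrt{197} \left(-15\right) = - 2685 \sqrt{197}$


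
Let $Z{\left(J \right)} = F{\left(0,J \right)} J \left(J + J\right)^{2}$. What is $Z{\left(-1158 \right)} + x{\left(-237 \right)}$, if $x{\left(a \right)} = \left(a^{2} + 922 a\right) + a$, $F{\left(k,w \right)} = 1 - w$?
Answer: $-7198949305014$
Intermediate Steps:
$Z{\left(J \right)} = 4 J^{3} \left(1 - J\right)$ ($Z{\left(J \right)} = \left(1 - J\right) J \left(J + J\right)^{2} = J \left(1 - J\right) \left(2 J\right)^{2} = J \left(1 - J\right) 4 J^{2} = 4 J^{3} \left(1 - J\right)$)
$x{\left(a \right)} = a^{2} + 923 a$
$Z{\left(-1158 \right)} + x{\left(-237 \right)} = 4 \left(-1158\right)^{3} \left(1 - -1158\right) - 237 \left(923 - 237\right) = 4 \left(-1552836312\right) \left(1 + 1158\right) - 162582 = 4 \left(-1552836312\right) 1159 - 162582 = -7198949142432 - 162582 = -7198949305014$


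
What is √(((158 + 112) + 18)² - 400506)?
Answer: I*√317562 ≈ 563.53*I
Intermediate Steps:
√(((158 + 112) + 18)² - 400506) = √((270 + 18)² - 400506) = √(288² - 400506) = √(82944 - 400506) = √(-317562) = I*√317562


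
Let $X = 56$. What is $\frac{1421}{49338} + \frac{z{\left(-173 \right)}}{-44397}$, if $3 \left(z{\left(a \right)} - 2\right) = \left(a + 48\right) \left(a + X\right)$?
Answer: $- \frac{2191769}{27042706} \approx -0.081048$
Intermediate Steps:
$z{\left(a \right)} = 2 + \frac{\left(48 + a\right) \left(56 + a\right)}{3}$ ($z{\left(a \right)} = 2 + \frac{\left(a + 48\right) \left(a + 56\right)}{3} = 2 + \frac{\left(48 + a\right) \left(56 + a\right)}{3}$)
$\frac{1421}{49338} + \frac{z{\left(-173 \right)}}{-44397} = \frac{1421}{49338} + \frac{898 + \frac{\left(-173\right)^{2}}{3} + \frac{104}{3} \left(-173\right)}{-44397} = 1421 \cdot \frac{1}{49338} + \left(898 + \frac{1}{3} \cdot 29929 - \frac{17992}{3}\right) \left(- \frac{1}{44397}\right) = \frac{1421}{49338} + \left(898 + \frac{29929}{3} - \frac{17992}{3}\right) \left(- \frac{1}{44397}\right) = \frac{1421}{49338} + 4877 \left(- \frac{1}{44397}\right) = \frac{1421}{49338} - \frac{4877}{44397} = - \frac{2191769}{27042706}$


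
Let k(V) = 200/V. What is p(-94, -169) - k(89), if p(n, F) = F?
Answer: -15241/89 ≈ -171.25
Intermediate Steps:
p(-94, -169) - k(89) = -169 - 200/89 = -15241/89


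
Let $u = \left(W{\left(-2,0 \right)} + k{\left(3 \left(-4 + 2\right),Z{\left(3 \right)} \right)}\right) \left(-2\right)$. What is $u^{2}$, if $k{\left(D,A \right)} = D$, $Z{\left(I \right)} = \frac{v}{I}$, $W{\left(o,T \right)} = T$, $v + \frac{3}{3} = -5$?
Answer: $144$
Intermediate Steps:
$v = -6$ ($v = -1 - 5 = -6$)
$Z{\left(I \right)} = - \frac{6}{I}$
$u = 12$ ($u = \left(0 + 3 \left(-4 + 2\right)\right) \left(-2\right) = \left(0 + 3 \left(-2\right)\right) \left(-2\right) = \left(0 - 6\right) \left(-2\right) = \left(-6\right) \left(-2\right) = 12$)
$u^{2} = 12^{2} = 144$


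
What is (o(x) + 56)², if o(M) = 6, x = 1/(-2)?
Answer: 3844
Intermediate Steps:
x = -½ ≈ -0.50000
(o(x) + 56)² = (6 + 56)² = 62² = 3844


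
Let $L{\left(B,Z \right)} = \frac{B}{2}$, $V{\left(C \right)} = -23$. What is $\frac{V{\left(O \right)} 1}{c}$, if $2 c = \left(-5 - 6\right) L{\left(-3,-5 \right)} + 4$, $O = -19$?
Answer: $- \frac{92}{41} \approx -2.2439$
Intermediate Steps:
$L{\left(B,Z \right)} = \frac{B}{2}$ ($L{\left(B,Z \right)} = B \frac{1}{2} = \frac{B}{2}$)
$c = \frac{41}{4}$ ($c = \frac{\left(-5 - 6\right) \frac{1}{2} \left(-3\right) + 4}{2} = \frac{\left(-5 - 6\right) \left(- \frac{3}{2}\right) + 4}{2} = \frac{\left(-11\right) \left(- \frac{3}{2}\right) + 4}{2} = \frac{\frac{33}{2} + 4}{2} = \frac{1}{2} \cdot \frac{41}{2} = \frac{41}{4} \approx 10.25$)
$\frac{V{\left(O \right)} 1}{c} = \frac{\left(-23\right) 1}{\frac{41}{4}} = \left(-23\right) \frac{4}{41} = - \frac{92}{41}$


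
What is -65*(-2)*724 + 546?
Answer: 94666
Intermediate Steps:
-65*(-2)*724 + 546 = 130*724 + 546 = 94120 + 546 = 94666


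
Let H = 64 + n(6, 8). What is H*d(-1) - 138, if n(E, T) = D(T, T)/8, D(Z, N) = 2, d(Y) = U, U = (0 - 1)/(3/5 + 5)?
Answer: -16741/112 ≈ -149.47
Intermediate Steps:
U = -5/28 (U = -1/(3*(⅕) + 5) = -1/(⅗ + 5) = -1/28/5 = -1*5/28 = -5/28 ≈ -0.17857)
d(Y) = -5/28
n(E, T) = ¼ (n(E, T) = 2/8 = 2*(⅛) = ¼)
H = 257/4 (H = 64 + ¼ = 257/4 ≈ 64.250)
H*d(-1) - 138 = (257/4)*(-5/28) - 138 = -1285/112 - 138 = -16741/112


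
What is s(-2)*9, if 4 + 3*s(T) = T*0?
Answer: -12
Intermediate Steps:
s(T) = -4/3 (s(T) = -4/3 + (T*0)/3 = -4/3 + (1/3)*0 = -4/3 + 0 = -4/3)
s(-2)*9 = -4/3*9 = -12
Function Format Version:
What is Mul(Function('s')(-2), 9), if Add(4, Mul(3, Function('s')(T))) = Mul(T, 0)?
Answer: -12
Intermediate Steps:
Function('s')(T) = Rational(-4, 3) (Function('s')(T) = Add(Rational(-4, 3), Mul(Rational(1, 3), Mul(T, 0))) = Add(Rational(-4, 3), Mul(Rational(1, 3), 0)) = Add(Rational(-4, 3), 0) = Rational(-4, 3))
Mul(Function('s')(-2), 9) = Mul(Rational(-4, 3), 9) = -12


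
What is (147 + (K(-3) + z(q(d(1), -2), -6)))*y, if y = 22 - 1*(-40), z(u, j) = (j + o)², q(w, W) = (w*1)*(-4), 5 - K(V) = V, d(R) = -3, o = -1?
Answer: 12648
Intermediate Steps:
K(V) = 5 - V
q(w, W) = -4*w (q(w, W) = w*(-4) = -4*w)
z(u, j) = (-1 + j)² (z(u, j) = (j - 1)² = (-1 + j)²)
y = 62 (y = 22 + 40 = 62)
(147 + (K(-3) + z(q(d(1), -2), -6)))*y = (147 + ((5 - 1*(-3)) + (-1 - 6)²))*62 = (147 + ((5 + 3) + (-7)²))*62 = (147 + (8 + 49))*62 = (147 + 57)*62 = 204*62 = 12648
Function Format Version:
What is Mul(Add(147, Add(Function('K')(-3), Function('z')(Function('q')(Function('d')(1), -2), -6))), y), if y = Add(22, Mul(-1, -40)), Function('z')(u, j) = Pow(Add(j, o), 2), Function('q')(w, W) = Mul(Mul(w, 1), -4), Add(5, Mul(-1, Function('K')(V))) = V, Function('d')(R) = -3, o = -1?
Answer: 12648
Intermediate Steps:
Function('K')(V) = Add(5, Mul(-1, V))
Function('q')(w, W) = Mul(-4, w) (Function('q')(w, W) = Mul(w, -4) = Mul(-4, w))
Function('z')(u, j) = Pow(Add(-1, j), 2) (Function('z')(u, j) = Pow(Add(j, -1), 2) = Pow(Add(-1, j), 2))
y = 62 (y = Add(22, 40) = 62)
Mul(Add(147, Add(Function('K')(-3), Function('z')(Function('q')(Function('d')(1), -2), -6))), y) = Mul(Add(147, Add(Add(5, Mul(-1, -3)), Pow(Add(-1, -6), 2))), 62) = Mul(Add(147, Add(Add(5, 3), Pow(-7, 2))), 62) = Mul(Add(147, Add(8, 49)), 62) = Mul(Add(147, 57), 62) = Mul(204, 62) = 12648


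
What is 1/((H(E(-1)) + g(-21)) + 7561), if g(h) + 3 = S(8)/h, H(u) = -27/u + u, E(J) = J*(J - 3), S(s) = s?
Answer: 84/634609 ≈ 0.00013236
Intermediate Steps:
E(J) = J*(-3 + J)
H(u) = u - 27/u
g(h) = -3 + 8/h
1/((H(E(-1)) + g(-21)) + 7561) = 1/(((-(-3 - 1) - 27*(-1/(-3 - 1))) + (-3 + 8/(-21))) + 7561) = 1/(((-1*(-4) - 27/((-1*(-4)))) + (-3 + 8*(-1/21))) + 7561) = 1/(((4 - 27/4) + (-3 - 8/21)) + 7561) = 1/(((4 - 27*1/4) - 71/21) + 7561) = 1/(((4 - 27/4) - 71/21) + 7561) = 1/((-11/4 - 71/21) + 7561) = 1/(-515/84 + 7561) = 1/(634609/84) = 84/634609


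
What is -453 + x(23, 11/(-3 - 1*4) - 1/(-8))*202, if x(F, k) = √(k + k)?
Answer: -453 + 909*I*√7/7 ≈ -453.0 + 343.57*I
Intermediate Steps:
x(F, k) = √2*√k (x(F, k) = √(2*k) = √2*√k)
-453 + x(23, 11/(-3 - 1*4) - 1/(-8))*202 = -453 + (√2*√(11/(-3 - 1*4) - 1/(-8)))*202 = -453 + (√2*√(11/(-3 - 4) - 1*(-⅛)))*202 = -453 + (√2*√(11/(-7) + ⅛))*202 = -453 + (√2*√(11*(-⅐) + ⅛))*202 = -453 + (√2*√(-11/7 + ⅛))*202 = -453 + (√2*√(-81/56))*202 = -453 + (√2*(9*I*√14/28))*202 = -453 + (9*I*√7/14)*202 = -453 + 909*I*√7/7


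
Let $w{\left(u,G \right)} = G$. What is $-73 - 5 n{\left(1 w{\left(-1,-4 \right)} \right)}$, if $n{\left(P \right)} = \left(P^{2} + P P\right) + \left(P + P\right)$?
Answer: $-193$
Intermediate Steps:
$n{\left(P \right)} = 2 P + 2 P^{2}$ ($n{\left(P \right)} = \left(P^{2} + P^{2}\right) + 2 P = 2 P^{2} + 2 P = 2 P + 2 P^{2}$)
$-73 - 5 n{\left(1 w{\left(-1,-4 \right)} \right)} = -73 - 5 \cdot 2 \cdot 1 \left(-4\right) \left(1 + 1 \left(-4\right)\right) = -73 - 5 \cdot 2 \left(-4\right) \left(1 - 4\right) = -73 - 5 \cdot 2 \left(-4\right) \left(-3\right) = -73 - 120 = -193$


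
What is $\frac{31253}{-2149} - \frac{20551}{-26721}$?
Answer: $- \frac{790947314}{57423429} \approx -13.774$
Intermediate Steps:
$\frac{31253}{-2149} - \frac{20551}{-26721} = 31253 \left(- \frac{1}{2149}\right) - - \frac{20551}{26721} = - \frac{31253}{2149} + \frac{20551}{26721} = - \frac{790947314}{57423429}$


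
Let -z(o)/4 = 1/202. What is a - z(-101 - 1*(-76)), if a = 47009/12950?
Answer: 4773809/1307950 ≈ 3.6498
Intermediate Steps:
z(o) = -2/101 (z(o) = -4/202 = -4*1/202 = -2/101)
a = 47009/12950 (a = 47009*(1/12950) = 47009/12950 ≈ 3.6300)
a - z(-101 - 1*(-76)) = 47009/12950 - 1*(-2/101) = 47009/12950 + 2/101 = 4773809/1307950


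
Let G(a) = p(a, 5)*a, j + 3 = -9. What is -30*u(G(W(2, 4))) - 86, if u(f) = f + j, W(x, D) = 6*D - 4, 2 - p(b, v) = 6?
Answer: 2674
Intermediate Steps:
j = -12 (j = -3 - 9 = -12)
p(b, v) = -4 (p(b, v) = 2 - 1*6 = 2 - 6 = -4)
W(x, D) = -4 + 6*D
G(a) = -4*a
u(f) = -12 + f (u(f) = f - 12 = -12 + f)
-30*u(G(W(2, 4))) - 86 = -30*(-12 - 4*(-4 + 6*4)) - 86 = -30*(-12 - 4*(-4 + 24)) - 86 = -30*(-12 - 4*20) - 86 = -30*(-12 - 80) - 86 = -30*(-92) - 86 = 2760 - 86 = 2674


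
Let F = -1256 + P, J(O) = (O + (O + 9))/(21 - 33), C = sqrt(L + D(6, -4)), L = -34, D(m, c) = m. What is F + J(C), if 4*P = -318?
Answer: -5345/4 - I*sqrt(7)/3 ≈ -1336.3 - 0.88192*I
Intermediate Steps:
P = -159/2 (P = (1/4)*(-318) = -159/2 ≈ -79.500)
C = 2*I*sqrt(7) (C = sqrt(-34 + 6) = sqrt(-28) = 2*I*sqrt(7) ≈ 5.2915*I)
J(O) = -3/4 - O/6 (J(O) = (O + (9 + O))/(-12) = (9 + 2*O)*(-1/12) = -3/4 - O/6)
F = -2671/2 (F = -1256 - 159/2 = -2671/2 ≈ -1335.5)
F + J(C) = -2671/2 + (-3/4 - I*sqrt(7)/3) = -5345/4 - I*sqrt(7)/3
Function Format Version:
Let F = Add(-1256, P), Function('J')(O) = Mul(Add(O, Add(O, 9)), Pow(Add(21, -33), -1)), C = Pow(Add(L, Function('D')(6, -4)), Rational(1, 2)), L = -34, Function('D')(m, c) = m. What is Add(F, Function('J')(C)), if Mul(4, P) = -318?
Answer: Add(Rational(-5345, 4), Mul(Rational(-1, 3), I, Pow(7, Rational(1, 2)))) ≈ Add(-1336.3, Mul(-0.88192, I))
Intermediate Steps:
P = Rational(-159, 2) (P = Mul(Rational(1, 4), -318) = Rational(-159, 2) ≈ -79.500)
C = Mul(2, I, Pow(7, Rational(1, 2))) (C = Pow(Add(-34, 6), Rational(1, 2)) = Pow(-28, Rational(1, 2)) = Mul(2, I, Pow(7, Rational(1, 2))) ≈ Mul(5.2915, I))
Function('J')(O) = Add(Rational(-3, 4), Mul(Rational(-1, 6), O)) (Function('J')(O) = Mul(Add(O, Add(9, O)), Pow(-12, -1)) = Mul(Add(9, Mul(2, O)), Rational(-1, 12)) = Add(Rational(-3, 4), Mul(Rational(-1, 6), O)))
F = Rational(-2671, 2) (F = Add(-1256, Rational(-159, 2)) = Rational(-2671, 2) ≈ -1335.5)
Add(F, Function('J')(C)) = Add(Rational(-2671, 2), Add(Rational(-3, 4), Mul(Rational(-1, 6), Mul(2, I, Pow(7, Rational(1, 2)))))) = Add(Rational(-2671, 2), Add(Rational(-3, 4), Mul(Rational(-1, 3), I, Pow(7, Rational(1, 2))))) = Add(Rational(-5345, 4), Mul(Rational(-1, 3), I, Pow(7, Rational(1, 2))))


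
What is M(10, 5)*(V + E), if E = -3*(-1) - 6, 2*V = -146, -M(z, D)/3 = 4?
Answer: 912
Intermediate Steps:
M(z, D) = -12 (M(z, D) = -3*4 = -12)
V = -73 (V = (½)*(-146) = -73)
E = -3 (E = 3 - 6 = -3)
M(10, 5)*(V + E) = -12*(-73 - 3) = -12*(-76) = 912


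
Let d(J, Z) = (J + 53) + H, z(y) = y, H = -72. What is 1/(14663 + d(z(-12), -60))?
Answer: 1/14632 ≈ 6.8343e-5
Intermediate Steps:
d(J, Z) = -19 + J (d(J, Z) = (J + 53) - 72 = (53 + J) - 72 = -19 + J)
1/(14663 + d(z(-12), -60)) = 1/(14663 + (-19 - 12)) = 1/(14663 - 31) = 1/14632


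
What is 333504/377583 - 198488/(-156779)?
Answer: 42410706040/19732361719 ≈ 2.1493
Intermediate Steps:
333504/377583 - 198488/(-156779) = 333504*(1/377583) - 198488*(-1/156779) = 111168/125861 + 198488/156779 = 42410706040/19732361719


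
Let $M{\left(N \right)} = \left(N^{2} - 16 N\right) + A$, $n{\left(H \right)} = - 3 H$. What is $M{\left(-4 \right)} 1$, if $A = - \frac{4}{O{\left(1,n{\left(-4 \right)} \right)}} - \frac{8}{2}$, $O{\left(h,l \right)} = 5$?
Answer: $\frac{376}{5} \approx 75.2$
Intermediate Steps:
$A = - \frac{24}{5}$ ($A = - \frac{4}{5} - \frac{8}{2} = \left(-4\right) \frac{1}{5} - 4 = - \frac{4}{5} - 4 = - \frac{24}{5} \approx -4.8$)
$M{\left(N \right)} = - \frac{24}{5} + N^{2} - 16 N$ ($M{\left(N \right)} = \left(N^{2} - 16 N\right) - \frac{24}{5} = - \frac{24}{5} + N^{2} - 16 N$)
$M{\left(-4 \right)} 1 = \left(- \frac{24}{5} + \left(-4\right)^{2} - -64\right) 1 = \left(- \frac{24}{5} + 16 + 64\right) 1 = \frac{376}{5} \cdot 1 = \frac{376}{5}$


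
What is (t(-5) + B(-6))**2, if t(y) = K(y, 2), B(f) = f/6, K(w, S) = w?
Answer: 36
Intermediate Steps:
B(f) = f/6 (B(f) = f*(1/6) = f/6)
t(y) = y
(t(-5) + B(-6))**2 = (-5 + (1/6)*(-6))**2 = (-5 - 1)**2 = (-6)**2 = 36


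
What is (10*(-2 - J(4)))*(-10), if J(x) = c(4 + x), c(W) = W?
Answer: 1000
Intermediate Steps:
J(x) = 4 + x
(10*(-2 - J(4)))*(-10) = (10*(-2 - (4 + 4)))*(-10) = (10*(-2 - 1*8))*(-10) = (10*(-2 - 8))*(-10) = (10*(-10))*(-10) = -100*(-10) = 1000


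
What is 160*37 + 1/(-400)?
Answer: 2367999/400 ≈ 5920.0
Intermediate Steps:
160*37 + 1/(-400) = 5920 - 1/400 = 2367999/400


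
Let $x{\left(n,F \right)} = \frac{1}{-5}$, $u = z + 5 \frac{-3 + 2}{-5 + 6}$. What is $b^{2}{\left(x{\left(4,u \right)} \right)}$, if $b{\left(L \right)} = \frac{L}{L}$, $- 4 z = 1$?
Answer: $1$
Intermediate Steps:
$z = - \frac{1}{4}$ ($z = \left(- \frac{1}{4}\right) 1 = - \frac{1}{4} \approx -0.25$)
$u = - \frac{21}{4}$ ($u = - \frac{1}{4} + 5 \frac{-3 + 2}{-5 + 6} = - \frac{1}{4} + 5 \left(- 1^{-1}\right) = - \frac{1}{4} + 5 \left(\left(-1\right) 1\right) = - \frac{1}{4} + 5 \left(-1\right) = - \frac{1}{4} - 5 = - \frac{21}{4} \approx -5.25$)
$x{\left(n,F \right)} = - \frac{1}{5}$
$b{\left(L \right)} = 1$
$b^{2}{\left(x{\left(4,u \right)} \right)} = 1^{2} = 1$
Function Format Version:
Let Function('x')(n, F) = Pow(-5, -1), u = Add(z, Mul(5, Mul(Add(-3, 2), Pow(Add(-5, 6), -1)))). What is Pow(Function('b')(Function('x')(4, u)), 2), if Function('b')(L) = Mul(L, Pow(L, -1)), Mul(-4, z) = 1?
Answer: 1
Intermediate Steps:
z = Rational(-1, 4) (z = Mul(Rational(-1, 4), 1) = Rational(-1, 4) ≈ -0.25000)
u = Rational(-21, 4) (u = Add(Rational(-1, 4), Mul(5, Mul(Add(-3, 2), Pow(Add(-5, 6), -1)))) = Add(Rational(-1, 4), Mul(5, Mul(-1, Pow(1, -1)))) = Add(Rational(-1, 4), Mul(5, Mul(-1, 1))) = Add(Rational(-1, 4), Mul(5, -1)) = Add(Rational(-1, 4), -5) = Rational(-21, 4) ≈ -5.2500)
Function('x')(n, F) = Rational(-1, 5)
Function('b')(L) = 1
Pow(Function('b')(Function('x')(4, u)), 2) = Pow(1, 2) = 1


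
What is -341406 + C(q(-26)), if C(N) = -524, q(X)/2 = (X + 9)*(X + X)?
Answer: -341930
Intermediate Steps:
q(X) = 4*X*(9 + X) (q(X) = 2*((X + 9)*(X + X)) = 2*((9 + X)*(2*X)) = 2*(2*X*(9 + X)) = 4*X*(9 + X))
-341406 + C(q(-26)) = -341406 - 524 = -341930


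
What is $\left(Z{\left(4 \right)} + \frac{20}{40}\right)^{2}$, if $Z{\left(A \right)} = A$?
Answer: $\frac{81}{4} \approx 20.25$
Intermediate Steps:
$\left(Z{\left(4 \right)} + \frac{20}{40}\right)^{2} = \left(4 + \frac{20}{40}\right)^{2} = \left(4 + 20 \cdot \frac{1}{40}\right)^{2} = \left(4 + \frac{1}{2}\right)^{2} = \left(\frac{9}{2}\right)^{2} = \frac{81}{4}$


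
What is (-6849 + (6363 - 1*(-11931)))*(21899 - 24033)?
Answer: -24423630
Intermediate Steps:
(-6849 + (6363 - 1*(-11931)))*(21899 - 24033) = (-6849 + (6363 + 11931))*(-2134) = (-6849 + 18294)*(-2134) = 11445*(-2134) = -24423630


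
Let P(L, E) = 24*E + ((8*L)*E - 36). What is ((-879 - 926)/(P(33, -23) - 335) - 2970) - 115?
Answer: -4315554/1399 ≈ -3084.7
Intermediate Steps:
P(L, E) = -36 + 24*E + 8*E*L (P(L, E) = 24*E + (8*E*L - 36) = 24*E + (-36 + 8*E*L) = -36 + 24*E + 8*E*L)
((-879 - 926)/(P(33, -23) - 335) - 2970) - 115 = ((-879 - 926)/((-36 + 24*(-23) + 8*(-23)*33) - 335) - 2970) - 115 = (-1805/((-36 - 552 - 6072) - 335) - 2970) - 115 = (-1805/(-6660 - 335) - 2970) - 115 = (-1805/(-6995) - 2970) - 115 = (-1805*(-1/6995) - 2970) - 115 = (361/1399 - 2970) - 115 = -4154669/1399 - 115 = -4315554/1399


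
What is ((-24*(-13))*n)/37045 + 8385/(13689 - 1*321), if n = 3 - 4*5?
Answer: 79906151/165072520 ≈ 0.48407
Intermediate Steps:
n = -17 (n = 3 - 20 = -17)
((-24*(-13))*n)/37045 + 8385/(13689 - 1*321) = (-24*(-13)*(-17))/37045 + 8385/(13689 - 1*321) = (312*(-17))*(1/37045) + 8385/(13689 - 321) = -5304*1/37045 + 8385/13368 = -5304/37045 + 8385*(1/13368) = -5304/37045 + 2795/4456 = 79906151/165072520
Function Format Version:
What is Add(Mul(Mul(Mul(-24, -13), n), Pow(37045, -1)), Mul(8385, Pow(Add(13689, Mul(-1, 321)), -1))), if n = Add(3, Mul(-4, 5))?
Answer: Rational(79906151, 165072520) ≈ 0.48407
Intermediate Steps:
n = -17 (n = Add(3, -20) = -17)
Add(Mul(Mul(Mul(-24, -13), n), Pow(37045, -1)), Mul(8385, Pow(Add(13689, Mul(-1, 321)), -1))) = Add(Mul(Mul(Mul(-24, -13), -17), Pow(37045, -1)), Mul(8385, Pow(Add(13689, Mul(-1, 321)), -1))) = Add(Mul(Mul(312, -17), Rational(1, 37045)), Mul(8385, Pow(Add(13689, -321), -1))) = Add(Mul(-5304, Rational(1, 37045)), Mul(8385, Pow(13368, -1))) = Add(Rational(-5304, 37045), Mul(8385, Rational(1, 13368))) = Add(Rational(-5304, 37045), Rational(2795, 4456)) = Rational(79906151, 165072520)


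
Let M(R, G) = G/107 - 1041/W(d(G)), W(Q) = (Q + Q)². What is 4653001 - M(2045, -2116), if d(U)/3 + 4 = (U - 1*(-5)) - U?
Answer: 5974515805/1284 ≈ 4.6530e+6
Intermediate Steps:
d(U) = 3 (d(U) = -12 + 3*((U - 1*(-5)) - U) = -12 + 3*((U + 5) - U) = -12 + 3*((5 + U) - U) = -12 + 3*5 = -12 + 15 = 3)
W(Q) = 4*Q² (W(Q) = (2*Q)² = 4*Q²)
M(R, G) = -347/12 + G/107 (M(R, G) = G/107 - 1041/(4*3²) = G*(1/107) - 1041/(4*9) = G/107 - 1041/36 = G/107 - 1041*1/36 = G/107 - 347/12 = -347/12 + G/107)
4653001 - M(2045, -2116) = 4653001 - (-347/12 + (1/107)*(-2116)) = 4653001 - (-347/12 - 2116/107) = 4653001 - 1*(-62521/1284) = 4653001 + 62521/1284 = 5974515805/1284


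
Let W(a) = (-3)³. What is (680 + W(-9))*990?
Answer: 646470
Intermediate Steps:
W(a) = -27
(680 + W(-9))*990 = (680 - 27)*990 = 653*990 = 646470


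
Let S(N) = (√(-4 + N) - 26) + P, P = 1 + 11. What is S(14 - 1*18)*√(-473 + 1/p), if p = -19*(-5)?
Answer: 2*I*√4268730*(-7 + I*√2)/95 ≈ -61.514 - 304.48*I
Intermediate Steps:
p = 95
P = 12
S(N) = -14 + √(-4 + N) (S(N) = (√(-4 + N) - 26) + 12 = (-26 + √(-4 + N)) + 12 = -14 + √(-4 + N))
S(14 - 1*18)*√(-473 + 1/p) = (-14 + √(-4 + (14 - 1*18)))*√(-473 + 1/95) = (-14 + √(-4 + (14 - 18)))*√(-473 + 1/95) = (-14 + √(-4 - 4))*√(-44934/95) = (-14 + √(-8))*(I*√4268730/95) = (-14 + 2*I*√2)*(I*√4268730/95) = I*√4268730*(-14 + 2*I*√2)/95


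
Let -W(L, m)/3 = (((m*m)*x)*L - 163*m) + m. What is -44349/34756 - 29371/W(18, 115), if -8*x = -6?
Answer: -1761251711/1449846540 ≈ -1.2148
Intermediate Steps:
x = 3/4 (x = -1/8*(-6) = 3/4 ≈ 0.75000)
W(L, m) = 486*m - 9*L*m**2/4 (W(L, m) = -3*((((m*m)*(3/4))*L - 163*m) + m) = -3*(((m**2*(3/4))*L - 163*m) + m) = -3*(((3*m**2/4)*L - 163*m) + m) = -3*((3*L*m**2/4 - 163*m) + m) = -3*((-163*m + 3*L*m**2/4) + m) = -3*(-162*m + 3*L*m**2/4) = 486*m - 9*L*m**2/4)
-44349/34756 - 29371/W(18, 115) = -44349/34756 - 29371*4/(1035*(216 - 1*18*115)) = -44349*1/34756 - 29371*4/(1035*(216 - 2070)) = -44349/34756 - 29371/((9/4)*115*(-1854)) = -44349/34756 - 29371/(-959445/2) = -44349/34756 - 29371*(-2/959445) = -44349/34756 + 2554/41715 = -1761251711/1449846540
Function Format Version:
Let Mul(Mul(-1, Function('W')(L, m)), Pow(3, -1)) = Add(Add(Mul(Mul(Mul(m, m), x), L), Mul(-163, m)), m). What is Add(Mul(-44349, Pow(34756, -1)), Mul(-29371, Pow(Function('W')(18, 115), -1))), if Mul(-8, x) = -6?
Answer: Rational(-1761251711, 1449846540) ≈ -1.2148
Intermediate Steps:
x = Rational(3, 4) (x = Mul(Rational(-1, 8), -6) = Rational(3, 4) ≈ 0.75000)
Function('W')(L, m) = Add(Mul(486, m), Mul(Rational(-9, 4), L, Pow(m, 2))) (Function('W')(L, m) = Mul(-3, Add(Add(Mul(Mul(Mul(m, m), Rational(3, 4)), L), Mul(-163, m)), m)) = Mul(-3, Add(Add(Mul(Mul(Pow(m, 2), Rational(3, 4)), L), Mul(-163, m)), m)) = Mul(-3, Add(Add(Mul(Mul(Rational(3, 4), Pow(m, 2)), L), Mul(-163, m)), m)) = Mul(-3, Add(Add(Mul(Rational(3, 4), L, Pow(m, 2)), Mul(-163, m)), m)) = Mul(-3, Add(Add(Mul(-163, m), Mul(Rational(3, 4), L, Pow(m, 2))), m)) = Mul(-3, Add(Mul(-162, m), Mul(Rational(3, 4), L, Pow(m, 2)))) = Add(Mul(486, m), Mul(Rational(-9, 4), L, Pow(m, 2))))
Add(Mul(-44349, Pow(34756, -1)), Mul(-29371, Pow(Function('W')(18, 115), -1))) = Add(Mul(-44349, Pow(34756, -1)), Mul(-29371, Pow(Mul(Rational(9, 4), 115, Add(216, Mul(-1, 18, 115))), -1))) = Add(Mul(-44349, Rational(1, 34756)), Mul(-29371, Pow(Mul(Rational(9, 4), 115, Add(216, -2070)), -1))) = Add(Rational(-44349, 34756), Mul(-29371, Pow(Mul(Rational(9, 4), 115, -1854), -1))) = Add(Rational(-44349, 34756), Mul(-29371, Pow(Rational(-959445, 2), -1))) = Add(Rational(-44349, 34756), Mul(-29371, Rational(-2, 959445))) = Add(Rational(-44349, 34756), Rational(2554, 41715)) = Rational(-1761251711, 1449846540)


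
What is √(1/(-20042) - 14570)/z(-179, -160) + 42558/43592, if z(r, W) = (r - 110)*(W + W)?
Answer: 21279/21796 + I*√5852503321522/1853484160 ≈ 0.97628 + 0.0013052*I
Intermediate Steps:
z(r, W) = 2*W*(-110 + r) (z(r, W) = (-110 + r)*(2*W) = 2*W*(-110 + r))
√(1/(-20042) - 14570)/z(-179, -160) + 42558/43592 = √(1/(-20042) - 14570)/((2*(-160)*(-110 - 179))) + 42558/43592 = √(-1/20042 - 14570)/((2*(-160)*(-289))) + 42558*(1/43592) = √(-292011941/20042)/92480 + 21279/21796 = (I*√5852503321522/20042)*(1/92480) + 21279/21796 = I*√5852503321522/1853484160 + 21279/21796 = 21279/21796 + I*√5852503321522/1853484160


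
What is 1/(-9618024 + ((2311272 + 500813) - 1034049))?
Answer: -1/7839988 ≈ -1.2755e-7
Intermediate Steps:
1/(-9618024 + ((2311272 + 500813) - 1034049)) = 1/(-9618024 + (2812085 - 1034049)) = 1/(-9618024 + 1778036) = 1/(-7839988) = -1/7839988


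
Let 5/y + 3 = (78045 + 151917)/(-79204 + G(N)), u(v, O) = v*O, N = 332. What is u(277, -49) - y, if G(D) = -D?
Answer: -211983431/15619 ≈ -13572.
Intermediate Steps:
u(v, O) = O*v
y = -13256/15619 (y = 5/(-3 + (78045 + 151917)/(-79204 - 1*332)) = 5/(-3 + 229962/(-79204 - 332)) = 5/(-3 + 229962/(-79536)) = 5/(-3 + 229962*(-1/79536)) = 5/(-3 - 38327/13256) = 5/(-78095/13256) = 5*(-13256/78095) = -13256/15619 ≈ -0.84871)
u(277, -49) - y = -49*277 - 1*(-13256/15619) = -13573 + 13256/15619 = -211983431/15619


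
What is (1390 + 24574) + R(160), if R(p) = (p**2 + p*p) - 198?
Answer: 76966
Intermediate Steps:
R(p) = -198 + 2*p**2 (R(p) = (p**2 + p**2) - 198 = 2*p**2 - 198 = -198 + 2*p**2)
(1390 + 24574) + R(160) = (1390 + 24574) + (-198 + 2*160**2) = 25964 + (-198 + 2*25600) = 25964 + (-198 + 51200) = 25964 + 51002 = 76966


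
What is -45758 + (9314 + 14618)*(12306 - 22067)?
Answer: -233646010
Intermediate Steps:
-45758 + (9314 + 14618)*(12306 - 22067) = -45758 + 23932*(-9761) = -45758 - 233600252 = -233646010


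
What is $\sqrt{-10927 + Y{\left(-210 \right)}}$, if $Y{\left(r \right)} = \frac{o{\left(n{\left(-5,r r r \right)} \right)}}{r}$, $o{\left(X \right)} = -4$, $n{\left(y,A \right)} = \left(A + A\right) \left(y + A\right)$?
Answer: $\frac{i \sqrt{120469965}}{105} \approx 104.53 i$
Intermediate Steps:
$n{\left(y,A \right)} = 2 A \left(A + y\right)$
$Y{\left(r \right)} = - \frac{4}{r}$
$\sqrt{-10927 + Y{\left(-210 \right)}} = \sqrt{-10927 - \frac{4}{-210}} = \sqrt{-10927 - - \frac{2}{105}} = \sqrt{-10927 + \frac{2}{105}} = \sqrt{- \frac{1147333}{105}} = \frac{i \sqrt{120469965}}{105}$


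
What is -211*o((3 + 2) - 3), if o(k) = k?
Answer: -422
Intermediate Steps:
-211*o((3 + 2) - 3) = -211*((3 + 2) - 3) = -211*(5 - 3) = -211*2 = -422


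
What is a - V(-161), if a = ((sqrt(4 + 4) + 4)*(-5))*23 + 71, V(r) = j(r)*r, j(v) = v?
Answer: -26310 - 230*sqrt(2) ≈ -26635.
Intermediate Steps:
V(r) = r**2 (V(r) = r*r = r**2)
a = -389 - 230*sqrt(2) (a = ((sqrt(8) + 4)*(-5))*23 + 71 = ((2*sqrt(2) + 4)*(-5))*23 + 71 = ((4 + 2*sqrt(2))*(-5))*23 + 71 = (-20 - 10*sqrt(2))*23 + 71 = (-460 - 230*sqrt(2)) + 71 = -389 - 230*sqrt(2) ≈ -714.27)
a - V(-161) = (-389 - 230*sqrt(2)) - 1*(-161)**2 = (-389 - 230*sqrt(2)) - 1*25921 = (-389 - 230*sqrt(2)) - 25921 = -26310 - 230*sqrt(2)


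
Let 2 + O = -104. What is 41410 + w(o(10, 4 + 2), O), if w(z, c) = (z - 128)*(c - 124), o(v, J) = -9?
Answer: 72920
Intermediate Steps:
O = -106 (O = -2 - 104 = -106)
w(z, c) = (-128 + z)*(-124 + c)
41410 + w(o(10, 4 + 2), O) = 41410 + (15872 - 128*(-106) - 124*(-9) - 106*(-9)) = 41410 + (15872 + 13568 + 1116 + 954) = 41410 + 31510 = 72920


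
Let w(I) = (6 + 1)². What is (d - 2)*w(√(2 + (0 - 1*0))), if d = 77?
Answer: 3675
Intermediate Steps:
w(I) = 49 (w(I) = 7² = 49)
(d - 2)*w(√(2 + (0 - 1*0))) = (77 - 2)*49 = 75*49 = 3675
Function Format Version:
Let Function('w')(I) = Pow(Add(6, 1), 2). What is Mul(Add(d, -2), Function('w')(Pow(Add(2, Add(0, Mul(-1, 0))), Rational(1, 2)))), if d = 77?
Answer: 3675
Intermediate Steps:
Function('w')(I) = 49 (Function('w')(I) = Pow(7, 2) = 49)
Mul(Add(d, -2), Function('w')(Pow(Add(2, Add(0, Mul(-1, 0))), Rational(1, 2)))) = Mul(Add(77, -2), 49) = Mul(75, 49) = 3675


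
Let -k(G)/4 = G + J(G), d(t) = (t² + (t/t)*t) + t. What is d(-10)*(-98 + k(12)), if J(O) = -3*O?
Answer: -160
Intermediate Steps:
d(t) = t² + 2*t (d(t) = (t² + 1*t) + t = (t² + t) + t = (t + t²) + t = t² + 2*t)
k(G) = 8*G (k(G) = -4*(G - 3*G) = -(-8)*G = 8*G)
d(-10)*(-98 + k(12)) = (-10*(2 - 10))*(-98 + 8*12) = (-10*(-8))*(-98 + 96) = 80*(-2) = -160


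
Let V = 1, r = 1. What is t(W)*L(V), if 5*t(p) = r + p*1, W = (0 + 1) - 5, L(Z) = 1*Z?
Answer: -⅗ ≈ -0.60000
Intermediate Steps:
L(Z) = Z
W = -4 (W = 1 - 5 = -4)
t(p) = ⅕ + p/5 (t(p) = (1 + p*1)/5 = (1 + p)/5 = ⅕ + p/5)
t(W)*L(V) = (⅕ + (⅕)*(-4))*1 = (⅕ - ⅘)*1 = -⅗*1 = -⅗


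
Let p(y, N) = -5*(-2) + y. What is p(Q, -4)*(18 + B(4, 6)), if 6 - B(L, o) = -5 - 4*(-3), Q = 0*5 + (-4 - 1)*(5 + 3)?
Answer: -510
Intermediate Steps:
Q = -40 (Q = 0 - 5*8 = 0 - 40 = -40)
B(L, o) = -1 (B(L, o) = 6 - (-5 - 4*(-3)) = 6 - (-5 + 12) = 6 - 1*7 = 6 - 7 = -1)
p(y, N) = 10 + y
p(Q, -4)*(18 + B(4, 6)) = (10 - 40)*(18 - 1) = -30*17 = -510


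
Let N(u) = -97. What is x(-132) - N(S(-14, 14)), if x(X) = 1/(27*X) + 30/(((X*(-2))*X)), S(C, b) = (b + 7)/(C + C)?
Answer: 15210973/156816 ≈ 96.999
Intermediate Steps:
S(C, b) = (7 + b)/(2*C) (S(C, b) = (7 + b)/((2*C)) = (7 + b)*(1/(2*C)) = (7 + b)/(2*C))
x(X) = -15/X² + 1/(27*X) (x(X) = 1/(27*X) + 30/(((-2*X)*X)) = 1/(27*X) + 30/((-2*X²)) = 1/(27*X) + 30*(-1/(2*X²)) = 1/(27*X) - 15/X² = -15/X² + 1/(27*X))
x(-132) - N(S(-14, 14)) = (1/27)*(-405 - 132)/(-132)² - 1*(-97) = (1/27)*(1/17424)*(-537) + 97 = -179/156816 + 97 = 15210973/156816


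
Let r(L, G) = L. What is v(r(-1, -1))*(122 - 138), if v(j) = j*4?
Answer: 64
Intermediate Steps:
v(j) = 4*j
v(r(-1, -1))*(122 - 138) = (4*(-1))*(122 - 138) = -4*(-16) = 64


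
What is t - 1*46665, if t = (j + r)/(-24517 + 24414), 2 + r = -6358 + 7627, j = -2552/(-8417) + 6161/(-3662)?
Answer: -148189865233435/3174774562 ≈ -46677.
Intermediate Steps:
j = -42511713/30823054 (j = -2552*(-1/8417) + 6161*(-1/3662) = 2552/8417 - 6161/3662 = -42511713/30823054 ≈ -1.3792)
r = 1267 (r = -2 + (-6358 + 7627) = -2 + 1269 = 1267)
t = -39010297705/3174774562 (t = (-42511713/30823054 + 1267)/(-24517 + 24414) = (39010297705/30823054)/(-103) = (39010297705/30823054)*(-1/103) = -39010297705/3174774562 ≈ -12.288)
t - 1*46665 = -39010297705/3174774562 - 1*46665 = -39010297705/3174774562 - 46665 = -148189865233435/3174774562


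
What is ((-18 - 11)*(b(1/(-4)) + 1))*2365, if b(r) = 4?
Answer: -342925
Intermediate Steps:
((-18 - 11)*(b(1/(-4)) + 1))*2365 = ((-18 - 11)*(4 + 1))*2365 = -29*5*2365 = -145*2365 = -342925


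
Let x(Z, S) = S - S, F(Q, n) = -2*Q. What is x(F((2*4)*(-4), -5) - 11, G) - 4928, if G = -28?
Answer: -4928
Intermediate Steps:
x(Z, S) = 0
x(F((2*4)*(-4), -5) - 11, G) - 4928 = 0 - 4928 = -4928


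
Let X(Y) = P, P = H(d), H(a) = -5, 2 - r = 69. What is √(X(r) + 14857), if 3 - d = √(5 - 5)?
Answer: 2*√3713 ≈ 121.87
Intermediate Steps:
r = -67 (r = 2 - 1*69 = 2 - 69 = -67)
d = 3 (d = 3 - √(5 - 5) = 3 - √0 = 3 - 1*0 = 3 + 0 = 3)
P = -5
X(Y) = -5
√(X(r) + 14857) = √(-5 + 14857) = √14852 = 2*√3713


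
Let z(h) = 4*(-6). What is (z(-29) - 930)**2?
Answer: 910116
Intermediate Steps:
z(h) = -24
(z(-29) - 930)**2 = (-24 - 930)**2 = (-954)**2 = 910116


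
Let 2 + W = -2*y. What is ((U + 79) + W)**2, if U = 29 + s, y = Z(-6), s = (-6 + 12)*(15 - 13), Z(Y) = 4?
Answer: 12100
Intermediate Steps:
s = 12 (s = 6*2 = 12)
y = 4
U = 41 (U = 29 + 12 = 41)
W = -10 (W = -2 - 2*4 = -2 - 8 = -10)
((U + 79) + W)**2 = ((41 + 79) - 10)**2 = (120 - 10)**2 = 110**2 = 12100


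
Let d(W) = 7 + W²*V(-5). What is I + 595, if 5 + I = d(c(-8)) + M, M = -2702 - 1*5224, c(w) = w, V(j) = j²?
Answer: -5729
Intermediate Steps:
d(W) = 7 + 25*W² (d(W) = 7 + W²*(-5)² = 7 + W²*25 = 7 + 25*W²)
M = -7926 (M = -2702 - 5224 = -7926)
I = -6324 (I = -5 + ((7 + 25*(-8)²) - 7926) = -5 + ((7 + 25*64) - 7926) = -5 + ((7 + 1600) - 7926) = -5 + (1607 - 7926) = -5 - 6319 = -6324)
I + 595 = -6324 + 595 = -5729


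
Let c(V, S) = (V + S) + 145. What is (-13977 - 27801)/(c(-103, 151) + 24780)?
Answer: -41778/24973 ≈ -1.6729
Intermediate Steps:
c(V, S) = 145 + S + V (c(V, S) = (S + V) + 145 = 145 + S + V)
(-13977 - 27801)/(c(-103, 151) + 24780) = (-13977 - 27801)/((145 + 151 - 103) + 24780) = -41778/(193 + 24780) = -41778/24973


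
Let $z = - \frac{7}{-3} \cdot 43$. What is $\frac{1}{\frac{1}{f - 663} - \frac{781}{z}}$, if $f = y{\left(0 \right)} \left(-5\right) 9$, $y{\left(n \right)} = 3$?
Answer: $- \frac{34314}{267145} \approx -0.12845$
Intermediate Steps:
$f = -135$ ($f = 3 \left(-5\right) 9 = \left(-15\right) 9 = -135$)
$z = \frac{301}{3}$ ($z = \left(-7\right) \left(- \frac{1}{3}\right) 43 = \frac{7}{3} \cdot 43 = \frac{301}{3} \approx 100.33$)
$\frac{1}{\frac{1}{f - 663} - \frac{781}{z}} = \frac{1}{\frac{1}{-135 - 663} - \frac{781}{\frac{301}{3}}} = \frac{1}{\frac{1}{-798} - \frac{2343}{301}} = \frac{1}{- \frac{1}{798} - \frac{2343}{301}} = \frac{1}{- \frac{267145}{34314}} = - \frac{34314}{267145}$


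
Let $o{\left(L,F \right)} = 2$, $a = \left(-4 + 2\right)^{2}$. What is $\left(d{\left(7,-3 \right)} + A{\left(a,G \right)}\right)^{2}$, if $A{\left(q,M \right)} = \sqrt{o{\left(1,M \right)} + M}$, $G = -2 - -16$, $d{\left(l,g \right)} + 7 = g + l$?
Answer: $1$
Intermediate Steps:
$d{\left(l,g \right)} = -7 + g + l$ ($d{\left(l,g \right)} = -7 + \left(g + l\right) = -7 + g + l$)
$a = 4$ ($a = \left(-2\right)^{2} = 4$)
$G = 14$ ($G = -2 + 16 = 14$)
$A{\left(q,M \right)} = \sqrt{2 + M}$
$\left(d{\left(7,-3 \right)} + A{\left(a,G \right)}\right)^{2} = \left(\left(-7 - 3 + 7\right) + \sqrt{2 + 14}\right)^{2} = \left(-3 + \sqrt{16}\right)^{2} = \left(-3 + 4\right)^{2} = 1^{2} = 1$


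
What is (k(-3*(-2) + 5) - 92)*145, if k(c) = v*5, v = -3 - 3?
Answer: -17690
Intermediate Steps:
v = -6
k(c) = -30 (k(c) = -6*5 = -30)
(k(-3*(-2) + 5) - 92)*145 = (-30 - 92)*145 = -122*145 = -17690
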